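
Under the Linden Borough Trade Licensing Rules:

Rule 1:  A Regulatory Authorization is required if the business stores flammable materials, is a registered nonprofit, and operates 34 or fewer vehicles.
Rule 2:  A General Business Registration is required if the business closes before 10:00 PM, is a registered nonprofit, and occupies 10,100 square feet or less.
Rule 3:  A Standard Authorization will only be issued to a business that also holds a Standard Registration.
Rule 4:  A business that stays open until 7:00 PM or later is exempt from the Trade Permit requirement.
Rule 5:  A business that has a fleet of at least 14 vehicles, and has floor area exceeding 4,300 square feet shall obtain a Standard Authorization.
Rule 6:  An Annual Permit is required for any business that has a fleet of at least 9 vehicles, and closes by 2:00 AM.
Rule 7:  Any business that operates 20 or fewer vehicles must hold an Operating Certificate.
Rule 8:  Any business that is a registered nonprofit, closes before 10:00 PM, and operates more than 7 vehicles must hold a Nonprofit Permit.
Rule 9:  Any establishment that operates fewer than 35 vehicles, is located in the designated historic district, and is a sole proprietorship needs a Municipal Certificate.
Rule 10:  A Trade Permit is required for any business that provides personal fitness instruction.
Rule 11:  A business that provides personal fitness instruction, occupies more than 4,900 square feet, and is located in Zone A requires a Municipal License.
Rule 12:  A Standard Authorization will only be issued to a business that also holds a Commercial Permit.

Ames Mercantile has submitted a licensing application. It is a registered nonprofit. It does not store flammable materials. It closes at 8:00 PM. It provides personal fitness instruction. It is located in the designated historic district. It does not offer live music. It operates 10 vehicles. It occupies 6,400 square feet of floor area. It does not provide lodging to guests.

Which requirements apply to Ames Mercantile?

Rule 1: does not store flammable materials; is a registered nonprofit; vehicles 10 ≤ 34 → Regulatory Authorization not required.
Rule 2: closes 8:00 PM, at/before 10:00 PM; is a registered nonprofit; floor area 6,400 square feet ≤ 10,100 square feet → General Business Registration required.
Rule 3: Standard Authorization is not required → no effect.
Rule 4: closes 8:00 PM, after 7:00 PM → exempt from Trade Permit.
Rule 5: vehicles 10 < 14; floor area 6,400 square feet > 4,300 square feet → Standard Authorization not required.
Rule 6: vehicles 10 ≥ 9; closes 8:00 PM, at/before 2:00 AM → Annual Permit required.
Rule 7: vehicles 10 ≤ 20 → Operating Certificate required.
Rule 8: is a registered nonprofit; closes 8:00 PM, at/before 10:00 PM; vehicles 10 > 7 → Nonprofit Permit required.
Rule 9: vehicles 10 < 35; is located in the designated historic district; is a registered nonprofit (not: is a sole proprietorship) → Municipal Certificate not required.
Rule 10: provides personal fitness instruction → Trade Permit required.
Rule 11: provides personal fitness instruction; floor area 6,400 square feet > 4,900 square feet; is located in the designated historic district (not: is located in Zone A) → Municipal License not required.
Rule 12: Standard Authorization is not required → no effect.

Annual Permit, General Business Registration, Nonprofit Permit, Operating Certificate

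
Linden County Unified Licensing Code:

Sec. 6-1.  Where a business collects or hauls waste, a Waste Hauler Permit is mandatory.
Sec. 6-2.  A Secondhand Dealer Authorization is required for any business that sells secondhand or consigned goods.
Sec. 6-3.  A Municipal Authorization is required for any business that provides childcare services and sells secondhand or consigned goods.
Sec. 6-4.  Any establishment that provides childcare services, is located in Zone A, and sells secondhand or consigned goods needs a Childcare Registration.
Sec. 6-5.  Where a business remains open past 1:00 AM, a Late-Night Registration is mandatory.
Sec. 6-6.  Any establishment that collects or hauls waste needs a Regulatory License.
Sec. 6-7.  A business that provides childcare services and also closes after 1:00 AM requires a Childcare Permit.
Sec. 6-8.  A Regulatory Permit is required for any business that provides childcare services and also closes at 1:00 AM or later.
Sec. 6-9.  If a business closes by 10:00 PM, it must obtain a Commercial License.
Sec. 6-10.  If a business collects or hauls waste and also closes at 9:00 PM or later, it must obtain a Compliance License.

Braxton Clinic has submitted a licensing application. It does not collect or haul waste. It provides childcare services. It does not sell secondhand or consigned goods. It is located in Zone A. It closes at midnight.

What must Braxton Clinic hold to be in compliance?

Sec. 6-1. does not collect or haul waste → Waste Hauler Permit not required.
Sec. 6-2. does not sell secondhand or consigned goods → Secondhand Dealer Authorization not required.
Sec. 6-3. provides childcare services; does not sell secondhand or consigned goods → Municipal Authorization not required.
Sec. 6-4. provides childcare services; is located in Zone A; does not sell secondhand or consigned goods → Childcare Registration not required.
Sec. 6-5. closes midnight, at/before 1:00 AM → Late-Night Registration not required.
Sec. 6-6. does not collect or haul waste → Regulatory License not required.
Sec. 6-7. provides childcare services; closes midnight, at/before 1:00 AM → Childcare Permit not required.
Sec. 6-8. provides childcare services; closes midnight, at/before 1:00 AM → Regulatory Permit not required.
Sec. 6-9. closes midnight, after 10:00 PM → Commercial License not required.
Sec. 6-10. does not collect or haul waste; closes midnight, after 9:00 PM → Compliance License not required.

None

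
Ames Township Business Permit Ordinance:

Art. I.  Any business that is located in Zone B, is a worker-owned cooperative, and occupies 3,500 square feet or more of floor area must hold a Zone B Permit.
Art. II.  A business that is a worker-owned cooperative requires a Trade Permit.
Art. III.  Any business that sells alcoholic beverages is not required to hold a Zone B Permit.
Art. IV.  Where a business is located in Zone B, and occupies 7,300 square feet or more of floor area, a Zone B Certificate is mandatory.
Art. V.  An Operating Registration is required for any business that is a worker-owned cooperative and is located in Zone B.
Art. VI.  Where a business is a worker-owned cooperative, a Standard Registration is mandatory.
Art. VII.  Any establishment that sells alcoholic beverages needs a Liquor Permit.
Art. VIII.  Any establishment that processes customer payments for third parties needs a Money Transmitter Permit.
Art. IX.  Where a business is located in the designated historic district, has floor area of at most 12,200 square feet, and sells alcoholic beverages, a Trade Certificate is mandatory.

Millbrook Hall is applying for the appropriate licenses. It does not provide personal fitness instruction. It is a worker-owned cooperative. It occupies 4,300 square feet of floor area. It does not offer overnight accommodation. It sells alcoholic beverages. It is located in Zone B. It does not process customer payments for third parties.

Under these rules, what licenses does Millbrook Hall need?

Liquor Permit, Operating Registration, Standard Registration, Trade Permit

Art. I. is located in Zone B; is a worker-owned cooperative; floor area 4,300 square feet ≥ 3,500 square feet → Zone B Permit required.
Art. II. is a worker-owned cooperative → Trade Permit required.
Art. III. sells alcoholic beverages → exempt from Zone B Permit.
Art. IV. is located in Zone B; floor area 4,300 square feet < 7,300 square feet → Zone B Certificate not required.
Art. V. is a worker-owned cooperative; is located in Zone B → Operating Registration required.
Art. VI. is a worker-owned cooperative → Standard Registration required.
Art. VII. sells alcoholic beverages → Liquor Permit required.
Art. VIII. does not process customer payments for third parties → Money Transmitter Permit not required.
Art. IX. is located in Zone B (not: is located in the designated historic district); floor area 4,300 square feet ≤ 12,200 square feet; sells alcoholic beverages → Trade Certificate not required.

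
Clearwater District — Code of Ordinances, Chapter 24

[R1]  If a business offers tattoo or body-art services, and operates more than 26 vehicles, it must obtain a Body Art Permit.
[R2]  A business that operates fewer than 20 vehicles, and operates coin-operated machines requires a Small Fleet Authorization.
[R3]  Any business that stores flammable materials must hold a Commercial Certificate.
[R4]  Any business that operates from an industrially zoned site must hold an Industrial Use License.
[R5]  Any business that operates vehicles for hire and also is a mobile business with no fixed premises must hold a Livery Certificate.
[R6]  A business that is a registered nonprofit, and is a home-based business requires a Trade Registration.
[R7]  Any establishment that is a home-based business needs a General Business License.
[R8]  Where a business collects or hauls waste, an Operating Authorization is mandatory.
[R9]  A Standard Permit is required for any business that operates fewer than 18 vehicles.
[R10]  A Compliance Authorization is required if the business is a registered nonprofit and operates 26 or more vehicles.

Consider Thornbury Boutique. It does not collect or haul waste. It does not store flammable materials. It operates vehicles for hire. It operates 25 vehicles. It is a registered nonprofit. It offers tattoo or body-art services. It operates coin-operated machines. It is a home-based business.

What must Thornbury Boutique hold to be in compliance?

General Business License, Trade Registration

[R1] offers tattoo or body-art services; vehicles 25 ≤ 26 → Body Art Permit not required.
[R2] vehicles 25 ≥ 20; operates coin-operated machines → Small Fleet Authorization not required.
[R3] does not store flammable materials → Commercial Certificate not required.
[R4] is a home-based business (not: operates from an industrially zoned site) → Industrial Use License not required.
[R5] operates vehicles for hire; is a home-based business (not: is a mobile business with no fixed premises) → Livery Certificate not required.
[R6] is a registered nonprofit; is a home-based business → Trade Registration required.
[R7] is a home-based business → General Business License required.
[R8] does not collect or haul waste → Operating Authorization not required.
[R9] vehicles 25 ≥ 18 → Standard Permit not required.
[R10] is a registered nonprofit; vehicles 25 < 26 → Compliance Authorization not required.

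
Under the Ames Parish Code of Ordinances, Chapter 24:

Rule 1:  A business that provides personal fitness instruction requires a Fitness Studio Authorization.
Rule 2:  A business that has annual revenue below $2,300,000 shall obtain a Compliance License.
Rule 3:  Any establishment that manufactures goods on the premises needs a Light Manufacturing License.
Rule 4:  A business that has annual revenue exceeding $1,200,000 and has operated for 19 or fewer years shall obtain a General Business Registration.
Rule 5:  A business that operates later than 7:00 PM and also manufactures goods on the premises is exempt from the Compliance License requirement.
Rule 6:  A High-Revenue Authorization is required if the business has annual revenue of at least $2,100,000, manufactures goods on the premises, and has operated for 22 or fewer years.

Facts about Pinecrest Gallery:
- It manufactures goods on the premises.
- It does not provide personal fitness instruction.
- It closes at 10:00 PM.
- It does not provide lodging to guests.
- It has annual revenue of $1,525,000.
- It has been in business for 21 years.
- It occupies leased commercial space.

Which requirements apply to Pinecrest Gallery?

Rule 1: does not provide personal fitness instruction → Fitness Studio Authorization not required.
Rule 2: revenue $1,525,000 < $2,300,000 → Compliance License required.
Rule 3: manufactures goods on the premises → Light Manufacturing License required.
Rule 4: revenue $1,525,000 > $1,200,000; years in business 21 > 19 → General Business Registration not required.
Rule 5: closes 10:00 PM, after 7:00 PM; manufactures goods on the premises → exempt from Compliance License.
Rule 6: revenue $1,525,000 < $2,100,000; manufactures goods on the premises; years in business 21 ≤ 22 → High-Revenue Authorization not required.

Light Manufacturing License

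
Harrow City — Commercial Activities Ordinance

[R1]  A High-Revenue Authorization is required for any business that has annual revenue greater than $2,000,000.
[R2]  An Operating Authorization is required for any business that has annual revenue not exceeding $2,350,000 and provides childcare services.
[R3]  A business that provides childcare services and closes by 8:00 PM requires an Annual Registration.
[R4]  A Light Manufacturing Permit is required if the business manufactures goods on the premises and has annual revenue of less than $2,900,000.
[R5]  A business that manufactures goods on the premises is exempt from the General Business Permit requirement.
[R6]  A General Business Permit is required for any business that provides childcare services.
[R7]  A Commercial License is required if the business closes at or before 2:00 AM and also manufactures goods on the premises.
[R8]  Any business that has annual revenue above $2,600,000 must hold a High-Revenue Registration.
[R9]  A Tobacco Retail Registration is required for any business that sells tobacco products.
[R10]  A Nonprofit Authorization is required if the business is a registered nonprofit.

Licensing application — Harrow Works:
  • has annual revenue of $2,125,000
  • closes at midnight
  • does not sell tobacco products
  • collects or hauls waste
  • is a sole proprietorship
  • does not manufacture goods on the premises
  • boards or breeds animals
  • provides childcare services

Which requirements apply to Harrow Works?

[R1] revenue $2,125,000 > $2,000,000 → High-Revenue Authorization required.
[R2] revenue $2,125,000 ≤ $2,350,000; provides childcare services → Operating Authorization required.
[R3] provides childcare services; closes midnight, after 8:00 PM → Annual Registration not required.
[R4] does not manufacture goods on the premises; revenue $2,125,000 < $2,900,000 → Light Manufacturing Permit not required.
[R5] does not manufacture goods on the premises → General Business Permit exemption does not apply.
[R6] provides childcare services → General Business Permit required.
[R7] closes midnight, at/before 2:00 AM; does not manufacture goods on the premises → Commercial License not required.
[R8] revenue $2,125,000 ≤ $2,600,000 → High-Revenue Registration not required.
[R9] does not sell tobacco products → Tobacco Retail Registration not required.
[R10] is a sole proprietorship (not: is a registered nonprofit) → Nonprofit Authorization not required.

General Business Permit, High-Revenue Authorization, Operating Authorization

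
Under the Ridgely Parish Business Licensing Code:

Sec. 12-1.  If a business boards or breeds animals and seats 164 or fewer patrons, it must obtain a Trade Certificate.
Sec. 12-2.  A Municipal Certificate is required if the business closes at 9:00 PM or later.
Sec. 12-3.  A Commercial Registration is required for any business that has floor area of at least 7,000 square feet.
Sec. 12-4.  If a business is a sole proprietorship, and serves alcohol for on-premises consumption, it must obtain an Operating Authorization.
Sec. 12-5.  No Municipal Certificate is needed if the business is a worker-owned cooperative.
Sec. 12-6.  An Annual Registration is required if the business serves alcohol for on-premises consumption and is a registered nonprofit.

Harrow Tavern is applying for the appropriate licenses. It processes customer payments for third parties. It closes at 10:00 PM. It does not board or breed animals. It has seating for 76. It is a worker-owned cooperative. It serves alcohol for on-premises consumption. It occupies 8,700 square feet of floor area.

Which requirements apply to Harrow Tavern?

Commercial Registration

Sec. 12-1. does not board or breed animals; seating 76 ≤ 164 → Trade Certificate not required.
Sec. 12-2. closes 10:00 PM, after 9:00 PM → Municipal Certificate required.
Sec. 12-3. floor area 8,700 square feet ≥ 7,000 square feet → Commercial Registration required.
Sec. 12-4. is a worker-owned cooperative (not: is a sole proprietorship); serves alcohol for on-premises consumption → Operating Authorization not required.
Sec. 12-5. is a worker-owned cooperative → exempt from Municipal Certificate.
Sec. 12-6. serves alcohol for on-premises consumption; is a worker-owned cooperative (not: is a registered nonprofit) → Annual Registration not required.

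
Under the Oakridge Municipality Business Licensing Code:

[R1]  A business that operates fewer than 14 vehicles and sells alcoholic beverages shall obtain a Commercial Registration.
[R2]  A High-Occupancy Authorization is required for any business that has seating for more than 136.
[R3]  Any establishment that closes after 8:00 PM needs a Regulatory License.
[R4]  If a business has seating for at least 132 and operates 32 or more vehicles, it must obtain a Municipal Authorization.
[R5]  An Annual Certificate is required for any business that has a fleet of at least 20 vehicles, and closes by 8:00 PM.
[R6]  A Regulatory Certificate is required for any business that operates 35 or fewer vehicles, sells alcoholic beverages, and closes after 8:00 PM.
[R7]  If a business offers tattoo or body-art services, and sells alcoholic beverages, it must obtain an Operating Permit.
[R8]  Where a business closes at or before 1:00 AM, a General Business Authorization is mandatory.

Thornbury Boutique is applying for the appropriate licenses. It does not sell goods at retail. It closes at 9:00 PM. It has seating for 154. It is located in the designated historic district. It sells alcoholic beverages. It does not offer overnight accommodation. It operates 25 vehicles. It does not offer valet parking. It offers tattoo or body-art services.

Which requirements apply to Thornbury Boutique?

General Business Authorization, High-Occupancy Authorization, Operating Permit, Regulatory Certificate, Regulatory License

[R1] vehicles 25 ≥ 14; sells alcoholic beverages → Commercial Registration not required.
[R2] seating 154 > 136 → High-Occupancy Authorization required.
[R3] closes 9:00 PM, after 8:00 PM → Regulatory License required.
[R4] seating 154 ≥ 132; vehicles 25 < 32 → Municipal Authorization not required.
[R5] vehicles 25 ≥ 20; closes 9:00 PM, after 8:00 PM → Annual Certificate not required.
[R6] vehicles 25 ≤ 35; sells alcoholic beverages; closes 9:00 PM, after 8:00 PM → Regulatory Certificate required.
[R7] offers tattoo or body-art services; sells alcoholic beverages → Operating Permit required.
[R8] closes 9:00 PM, at/before 1:00 AM → General Business Authorization required.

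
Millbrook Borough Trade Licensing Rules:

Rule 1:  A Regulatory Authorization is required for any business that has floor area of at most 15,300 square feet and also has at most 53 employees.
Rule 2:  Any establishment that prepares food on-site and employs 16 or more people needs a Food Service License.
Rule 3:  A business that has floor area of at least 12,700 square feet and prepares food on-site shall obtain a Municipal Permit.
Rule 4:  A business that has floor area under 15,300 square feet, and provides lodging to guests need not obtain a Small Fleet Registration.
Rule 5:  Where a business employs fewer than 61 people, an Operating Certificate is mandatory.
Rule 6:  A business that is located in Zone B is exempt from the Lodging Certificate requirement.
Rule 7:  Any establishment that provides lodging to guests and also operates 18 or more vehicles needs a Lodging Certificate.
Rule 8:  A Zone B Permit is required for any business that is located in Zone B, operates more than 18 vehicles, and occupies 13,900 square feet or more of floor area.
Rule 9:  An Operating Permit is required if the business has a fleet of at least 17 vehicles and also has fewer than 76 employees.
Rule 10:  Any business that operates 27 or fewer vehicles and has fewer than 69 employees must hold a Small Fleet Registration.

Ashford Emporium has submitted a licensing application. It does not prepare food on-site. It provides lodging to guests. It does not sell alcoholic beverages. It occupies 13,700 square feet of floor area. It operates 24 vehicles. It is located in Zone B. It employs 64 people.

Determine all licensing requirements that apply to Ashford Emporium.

Rule 1: floor area 13,700 square feet ≤ 15,300 square feet; employees 64 > 53 → Regulatory Authorization not required.
Rule 2: does not prepare food on-site; employees 64 ≥ 16 → Food Service License not required.
Rule 3: floor area 13,700 square feet ≥ 12,700 square feet; does not prepare food on-site → Municipal Permit not required.
Rule 4: floor area 13,700 square feet < 15,300 square feet; provides lodging to guests → exempt from Small Fleet Registration.
Rule 5: employees 64 ≥ 61 → Operating Certificate not required.
Rule 6: is located in Zone B → exempt from Lodging Certificate.
Rule 7: provides lodging to guests; vehicles 24 ≥ 18 → Lodging Certificate required.
Rule 8: is located in Zone B; vehicles 24 > 18; floor area 13,700 square feet < 13,900 square feet → Zone B Permit not required.
Rule 9: vehicles 24 ≥ 17; employees 64 < 76 → Operating Permit required.
Rule 10: vehicles 24 ≤ 27; employees 64 < 69 → Small Fleet Registration required.

Operating Permit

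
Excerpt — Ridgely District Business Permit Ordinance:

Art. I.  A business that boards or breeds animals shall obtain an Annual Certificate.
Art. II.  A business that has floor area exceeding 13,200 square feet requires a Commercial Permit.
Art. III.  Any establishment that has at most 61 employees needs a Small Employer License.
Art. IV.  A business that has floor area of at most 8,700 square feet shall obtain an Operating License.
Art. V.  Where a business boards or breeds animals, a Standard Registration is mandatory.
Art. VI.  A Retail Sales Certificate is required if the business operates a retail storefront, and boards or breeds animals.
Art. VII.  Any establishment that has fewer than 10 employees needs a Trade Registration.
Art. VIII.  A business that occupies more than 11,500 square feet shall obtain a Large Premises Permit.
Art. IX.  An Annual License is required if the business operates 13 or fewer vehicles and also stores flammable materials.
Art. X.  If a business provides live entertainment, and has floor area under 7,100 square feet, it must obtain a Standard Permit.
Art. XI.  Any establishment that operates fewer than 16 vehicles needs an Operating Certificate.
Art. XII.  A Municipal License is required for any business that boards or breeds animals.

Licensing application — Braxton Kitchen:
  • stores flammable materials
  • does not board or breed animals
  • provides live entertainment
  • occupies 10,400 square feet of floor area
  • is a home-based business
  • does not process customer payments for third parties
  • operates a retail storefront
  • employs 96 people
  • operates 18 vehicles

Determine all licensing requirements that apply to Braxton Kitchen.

None

Art. I. does not board or breed animals → Annual Certificate not required.
Art. II. floor area 10,400 square feet ≤ 13,200 square feet → Commercial Permit not required.
Art. III. employees 96 > 61 → Small Employer License not required.
Art. IV. floor area 10,400 square feet > 8,700 square feet → Operating License not required.
Art. V. does not board or breed animals → Standard Registration not required.
Art. VI. operates a retail storefront; does not board or breed animals → Retail Sales Certificate not required.
Art. VII. employees 96 ≥ 10 → Trade Registration not required.
Art. VIII. floor area 10,400 square feet ≤ 11,500 square feet → Large Premises Permit not required.
Art. IX. vehicles 18 > 13; stores flammable materials → Annual License not required.
Art. X. provides live entertainment; floor area 10,400 square feet ≥ 7,100 square feet → Standard Permit not required.
Art. XI. vehicles 18 ≥ 16 → Operating Certificate not required.
Art. XII. does not board or breed animals → Municipal License not required.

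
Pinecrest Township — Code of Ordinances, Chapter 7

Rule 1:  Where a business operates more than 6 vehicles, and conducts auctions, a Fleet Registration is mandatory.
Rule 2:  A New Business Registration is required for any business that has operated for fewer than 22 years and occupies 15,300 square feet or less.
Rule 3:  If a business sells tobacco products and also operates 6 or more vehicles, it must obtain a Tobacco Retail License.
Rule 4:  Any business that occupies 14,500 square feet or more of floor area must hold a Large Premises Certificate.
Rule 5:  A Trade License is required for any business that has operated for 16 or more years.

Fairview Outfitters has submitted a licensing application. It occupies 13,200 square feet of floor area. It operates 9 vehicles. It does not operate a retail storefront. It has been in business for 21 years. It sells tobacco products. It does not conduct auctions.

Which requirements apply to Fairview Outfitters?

New Business Registration, Tobacco Retail License, Trade License

Rule 1: vehicles 9 > 6; does not conduct auctions → Fleet Registration not required.
Rule 2: years in business 21 < 22; floor area 13,200 square feet ≤ 15,300 square feet → New Business Registration required.
Rule 3: sells tobacco products; vehicles 9 ≥ 6 → Tobacco Retail License required.
Rule 4: floor area 13,200 square feet < 14,500 square feet → Large Premises Certificate not required.
Rule 5: years in business 21 ≥ 16 → Trade License required.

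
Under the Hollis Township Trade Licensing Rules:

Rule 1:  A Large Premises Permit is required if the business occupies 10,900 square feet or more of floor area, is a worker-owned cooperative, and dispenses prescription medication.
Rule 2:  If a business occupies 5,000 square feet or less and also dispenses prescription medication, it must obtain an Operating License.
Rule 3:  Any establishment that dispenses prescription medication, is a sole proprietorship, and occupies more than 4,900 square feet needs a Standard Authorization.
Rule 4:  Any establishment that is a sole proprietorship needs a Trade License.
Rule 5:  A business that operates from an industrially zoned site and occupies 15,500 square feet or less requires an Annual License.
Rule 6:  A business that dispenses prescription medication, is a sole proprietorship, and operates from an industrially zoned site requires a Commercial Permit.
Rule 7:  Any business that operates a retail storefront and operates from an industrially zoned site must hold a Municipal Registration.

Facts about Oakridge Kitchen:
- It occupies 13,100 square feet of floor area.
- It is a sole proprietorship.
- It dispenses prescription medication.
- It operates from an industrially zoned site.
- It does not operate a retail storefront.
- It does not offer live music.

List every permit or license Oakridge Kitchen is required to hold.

Rule 1: floor area 13,100 square feet ≥ 10,900 square feet; is a sole proprietorship (not: is a worker-owned cooperative); dispenses prescription medication → Large Premises Permit not required.
Rule 2: floor area 13,100 square feet > 5,000 square feet; dispenses prescription medication → Operating License not required.
Rule 3: dispenses prescription medication; is a sole proprietorship; floor area 13,100 square feet > 4,900 square feet → Standard Authorization required.
Rule 4: is a sole proprietorship → Trade License required.
Rule 5: operates from an industrially zoned site; floor area 13,100 square feet ≤ 15,500 square feet → Annual License required.
Rule 6: dispenses prescription medication; is a sole proprietorship; operates from an industrially zoned site → Commercial Permit required.
Rule 7: does not operate a retail storefront; operates from an industrially zoned site → Municipal Registration not required.

Annual License, Commercial Permit, Standard Authorization, Trade License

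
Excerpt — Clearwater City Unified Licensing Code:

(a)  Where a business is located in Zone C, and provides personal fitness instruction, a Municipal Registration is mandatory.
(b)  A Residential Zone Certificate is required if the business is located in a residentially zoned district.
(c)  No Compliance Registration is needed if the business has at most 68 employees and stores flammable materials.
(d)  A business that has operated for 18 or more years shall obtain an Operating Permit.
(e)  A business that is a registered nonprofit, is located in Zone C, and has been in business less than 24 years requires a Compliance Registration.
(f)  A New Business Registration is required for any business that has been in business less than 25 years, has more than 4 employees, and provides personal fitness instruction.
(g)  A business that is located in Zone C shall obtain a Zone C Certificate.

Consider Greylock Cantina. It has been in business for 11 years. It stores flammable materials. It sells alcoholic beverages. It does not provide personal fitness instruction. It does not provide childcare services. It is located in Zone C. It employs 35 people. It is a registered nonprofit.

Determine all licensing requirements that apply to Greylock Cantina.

(a) is located in Zone C; does not provide personal fitness instruction → Municipal Registration not required.
(b) is located in Zone C (not: is located in a residentially zoned district) → Residential Zone Certificate not required.
(c) employees 35 ≤ 68; stores flammable materials → exempt from Compliance Registration.
(d) years in business 11 < 18 → Operating Permit not required.
(e) is a registered nonprofit; is located in Zone C; years in business 11 < 24 → Compliance Registration required.
(f) years in business 11 < 25; employees 35 > 4; does not provide personal fitness instruction → New Business Registration not required.
(g) is located in Zone C → Zone C Certificate required.

Zone C Certificate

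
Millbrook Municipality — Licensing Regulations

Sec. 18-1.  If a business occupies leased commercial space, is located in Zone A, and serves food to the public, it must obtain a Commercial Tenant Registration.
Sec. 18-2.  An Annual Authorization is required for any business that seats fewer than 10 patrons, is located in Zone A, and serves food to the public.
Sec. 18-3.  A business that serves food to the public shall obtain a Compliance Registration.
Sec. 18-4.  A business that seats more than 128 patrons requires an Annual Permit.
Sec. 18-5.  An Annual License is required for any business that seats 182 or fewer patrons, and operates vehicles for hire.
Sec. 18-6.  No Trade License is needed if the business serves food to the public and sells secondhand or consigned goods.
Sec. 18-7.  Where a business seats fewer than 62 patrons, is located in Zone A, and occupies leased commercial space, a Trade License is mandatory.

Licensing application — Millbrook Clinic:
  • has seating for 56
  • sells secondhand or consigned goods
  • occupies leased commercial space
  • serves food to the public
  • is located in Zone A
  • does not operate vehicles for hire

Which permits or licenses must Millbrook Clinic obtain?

Sec. 18-1. occupies leased commercial space; is located in Zone A; serves food to the public → Commercial Tenant Registration required.
Sec. 18-2. seating 56 ≥ 10; is located in Zone A; serves food to the public → Annual Authorization not required.
Sec. 18-3. serves food to the public → Compliance Registration required.
Sec. 18-4. seating 56 ≤ 128 → Annual Permit not required.
Sec. 18-5. seating 56 ≤ 182; does not operate vehicles for hire → Annual License not required.
Sec. 18-6. serves food to the public; sells secondhand or consigned goods → exempt from Trade License.
Sec. 18-7. seating 56 < 62; is located in Zone A; occupies leased commercial space → Trade License required.

Commercial Tenant Registration, Compliance Registration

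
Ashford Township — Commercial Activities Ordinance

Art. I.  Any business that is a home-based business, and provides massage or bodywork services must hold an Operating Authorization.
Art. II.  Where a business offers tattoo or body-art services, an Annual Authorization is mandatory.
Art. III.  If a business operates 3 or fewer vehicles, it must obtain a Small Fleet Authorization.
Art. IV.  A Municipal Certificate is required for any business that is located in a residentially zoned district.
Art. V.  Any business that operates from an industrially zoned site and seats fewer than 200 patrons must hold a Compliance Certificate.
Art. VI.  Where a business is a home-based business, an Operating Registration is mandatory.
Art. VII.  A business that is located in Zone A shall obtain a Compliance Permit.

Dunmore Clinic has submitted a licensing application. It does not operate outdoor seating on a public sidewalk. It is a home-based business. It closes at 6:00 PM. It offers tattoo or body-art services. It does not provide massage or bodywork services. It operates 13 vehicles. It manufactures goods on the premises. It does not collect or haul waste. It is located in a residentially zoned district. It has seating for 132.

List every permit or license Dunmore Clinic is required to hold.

Art. I. is a home-based business; does not provide massage or bodywork services → Operating Authorization not required.
Art. II. offers tattoo or body-art services → Annual Authorization required.
Art. III. vehicles 13 > 3 → Small Fleet Authorization not required.
Art. IV. is located in a residentially zoned district → Municipal Certificate required.
Art. V. is a home-based business (not: operates from an industrially zoned site); seating 132 < 200 → Compliance Certificate not required.
Art. VI. is a home-based business → Operating Registration required.
Art. VII. is located in a residentially zoned district (not: is located in Zone A) → Compliance Permit not required.

Annual Authorization, Municipal Certificate, Operating Registration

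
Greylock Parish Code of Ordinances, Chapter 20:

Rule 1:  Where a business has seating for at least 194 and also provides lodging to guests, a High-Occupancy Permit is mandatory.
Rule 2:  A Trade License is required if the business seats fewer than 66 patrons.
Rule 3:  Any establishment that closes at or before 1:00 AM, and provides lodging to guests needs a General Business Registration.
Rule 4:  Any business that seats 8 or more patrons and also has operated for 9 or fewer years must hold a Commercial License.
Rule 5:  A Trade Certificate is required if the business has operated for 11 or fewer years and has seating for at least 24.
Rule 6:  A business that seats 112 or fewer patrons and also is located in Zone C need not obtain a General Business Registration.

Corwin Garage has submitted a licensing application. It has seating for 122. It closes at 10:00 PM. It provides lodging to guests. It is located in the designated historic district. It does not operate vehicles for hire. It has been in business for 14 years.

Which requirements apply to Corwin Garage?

Rule 1: seating 122 < 194; provides lodging to guests → High-Occupancy Permit not required.
Rule 2: seating 122 ≥ 66 → Trade License not required.
Rule 3: closes 10:00 PM, at/before 1:00 AM; provides lodging to guests → General Business Registration required.
Rule 4: seating 122 ≥ 8; years in business 14 > 9 → Commercial License not required.
Rule 5: years in business 14 > 11; seating 122 ≥ 24 → Trade Certificate not required.
Rule 6: seating 122 > 112; is located in the designated historic district (not: is located in Zone C) → General Business Registration exemption does not apply.

General Business Registration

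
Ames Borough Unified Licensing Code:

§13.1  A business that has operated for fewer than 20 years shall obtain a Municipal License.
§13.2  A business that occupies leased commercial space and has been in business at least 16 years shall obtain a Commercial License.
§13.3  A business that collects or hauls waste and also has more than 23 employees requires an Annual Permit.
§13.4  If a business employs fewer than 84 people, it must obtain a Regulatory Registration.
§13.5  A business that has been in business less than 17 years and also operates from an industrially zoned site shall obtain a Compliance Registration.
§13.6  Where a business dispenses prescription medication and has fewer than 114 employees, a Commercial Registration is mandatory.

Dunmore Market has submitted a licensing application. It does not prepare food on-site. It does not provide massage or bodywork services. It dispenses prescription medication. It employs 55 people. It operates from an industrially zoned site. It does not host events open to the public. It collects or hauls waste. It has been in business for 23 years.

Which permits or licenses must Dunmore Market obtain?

§13.1 years in business 23 ≥ 20 → Municipal License not required.
§13.2 operates from an industrially zoned site (not: occupies leased commercial space); years in business 23 ≥ 16 → Commercial License not required.
§13.3 collects or hauls waste; employees 55 > 23 → Annual Permit required.
§13.4 employees 55 < 84 → Regulatory Registration required.
§13.5 years in business 23 ≥ 17; operates from an industrially zoned site → Compliance Registration not required.
§13.6 dispenses prescription medication; employees 55 < 114 → Commercial Registration required.

Annual Permit, Commercial Registration, Regulatory Registration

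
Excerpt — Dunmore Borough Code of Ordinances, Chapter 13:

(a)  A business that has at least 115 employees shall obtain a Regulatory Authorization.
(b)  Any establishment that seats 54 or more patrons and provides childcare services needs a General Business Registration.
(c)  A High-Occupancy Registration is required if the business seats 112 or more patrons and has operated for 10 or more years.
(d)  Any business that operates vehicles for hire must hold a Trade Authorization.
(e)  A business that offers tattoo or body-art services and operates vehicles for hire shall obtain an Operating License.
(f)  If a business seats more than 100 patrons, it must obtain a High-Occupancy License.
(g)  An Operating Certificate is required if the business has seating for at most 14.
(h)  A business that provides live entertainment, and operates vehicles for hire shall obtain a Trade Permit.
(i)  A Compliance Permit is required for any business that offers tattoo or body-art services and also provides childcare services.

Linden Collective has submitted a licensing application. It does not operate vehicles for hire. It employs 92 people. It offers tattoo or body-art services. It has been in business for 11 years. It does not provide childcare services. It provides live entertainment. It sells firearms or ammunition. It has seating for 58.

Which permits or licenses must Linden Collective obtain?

None

(a) employees 92 < 115 → Regulatory Authorization not required.
(b) seating 58 ≥ 54; does not provide childcare services → General Business Registration not required.
(c) seating 58 < 112; years in business 11 ≥ 10 → High-Occupancy Registration not required.
(d) does not operate vehicles for hire → Trade Authorization not required.
(e) offers tattoo or body-art services; does not operate vehicles for hire → Operating License not required.
(f) seating 58 ≤ 100 → High-Occupancy License not required.
(g) seating 58 > 14 → Operating Certificate not required.
(h) provides live entertainment; does not operate vehicles for hire → Trade Permit not required.
(i) offers tattoo or body-art services; does not provide childcare services → Compliance Permit not required.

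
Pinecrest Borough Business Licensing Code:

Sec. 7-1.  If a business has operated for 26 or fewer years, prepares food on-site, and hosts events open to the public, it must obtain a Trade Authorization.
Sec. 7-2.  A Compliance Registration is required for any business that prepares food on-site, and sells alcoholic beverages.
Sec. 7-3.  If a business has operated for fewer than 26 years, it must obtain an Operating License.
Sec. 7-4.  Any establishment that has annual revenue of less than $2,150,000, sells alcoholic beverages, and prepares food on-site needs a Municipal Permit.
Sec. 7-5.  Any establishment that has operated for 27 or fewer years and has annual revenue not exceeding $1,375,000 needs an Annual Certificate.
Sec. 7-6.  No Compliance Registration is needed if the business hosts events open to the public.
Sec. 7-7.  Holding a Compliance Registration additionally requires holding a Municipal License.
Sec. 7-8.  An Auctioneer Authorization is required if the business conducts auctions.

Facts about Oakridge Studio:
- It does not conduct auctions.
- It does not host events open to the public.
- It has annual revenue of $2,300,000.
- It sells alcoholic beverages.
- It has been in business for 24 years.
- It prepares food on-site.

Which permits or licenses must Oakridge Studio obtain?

Compliance Registration, Municipal License, Operating License

Sec. 7-1. years in business 24 ≤ 26; prepares food on-site; does not host events open to the public → Trade Authorization not required.
Sec. 7-2. prepares food on-site; sells alcoholic beverages → Compliance Registration required.
Sec. 7-3. years in business 24 < 26 → Operating License required.
Sec. 7-4. revenue $2,300,000 ≥ $2,150,000; sells alcoholic beverages; prepares food on-site → Municipal Permit not required.
Sec. 7-5. years in business 24 ≤ 27; revenue $2,300,000 > $1,375,000 → Annual Certificate not required.
Sec. 7-6. does not host events open to the public → Compliance Registration exemption does not apply.
Sec. 7-7. Compliance Registration is required → Municipal License also required.
Sec. 7-8. does not conduct auctions → Auctioneer Authorization not required.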